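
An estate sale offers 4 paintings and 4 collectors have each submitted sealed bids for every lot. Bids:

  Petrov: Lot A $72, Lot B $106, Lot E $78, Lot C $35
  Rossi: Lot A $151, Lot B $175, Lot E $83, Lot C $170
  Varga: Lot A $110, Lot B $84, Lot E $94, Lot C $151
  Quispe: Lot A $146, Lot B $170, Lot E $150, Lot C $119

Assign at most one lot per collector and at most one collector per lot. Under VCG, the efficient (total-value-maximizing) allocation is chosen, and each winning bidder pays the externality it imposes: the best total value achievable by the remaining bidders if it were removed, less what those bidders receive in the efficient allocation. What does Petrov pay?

Petrov pays $24.

Efficient allocation: Petrov→Lot B ($106), Rossi→Lot A ($151), Varga→Lot C ($151), Quispe→Lot E ($150); total welfare W = $558.
Petrov receives Lot B at value $106, so the others get W − 106 = $452.
Without Petrov: best allocation of the remaining 3 bidders over all 4 lots is Rossi→Lot B ($175), Varga→Lot C ($151), Quispe→Lot E ($150), total $476.
VCG payment = (others' best without Petrov) − (others' welfare with Petrov) = 476 − 452 = $24.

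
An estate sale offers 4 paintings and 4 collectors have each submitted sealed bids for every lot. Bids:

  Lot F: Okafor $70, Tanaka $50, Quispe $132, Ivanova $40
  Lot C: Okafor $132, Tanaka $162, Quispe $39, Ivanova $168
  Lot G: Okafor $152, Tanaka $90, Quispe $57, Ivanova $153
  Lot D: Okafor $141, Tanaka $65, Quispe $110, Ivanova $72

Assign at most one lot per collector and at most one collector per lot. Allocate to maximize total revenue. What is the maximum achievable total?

Treat this as an assignment problem: match each collector to one lot.
Optimal: Okafor→Lot D ($141), Tanaka→Lot C ($162), Quispe→Lot F ($132), Ivanova→Lot G ($153) — total 141+162+132+153 = $588.
Column-greedy (each lot in turn goes to its best remaining collector) gives $517, worse by 71.
Swapping Okafor↔Quispe (Okafor→Lot F $70, Quispe→Lot D $110) loses 93.
Checked against all permutations: $588 is optimal.

Maximum total: $588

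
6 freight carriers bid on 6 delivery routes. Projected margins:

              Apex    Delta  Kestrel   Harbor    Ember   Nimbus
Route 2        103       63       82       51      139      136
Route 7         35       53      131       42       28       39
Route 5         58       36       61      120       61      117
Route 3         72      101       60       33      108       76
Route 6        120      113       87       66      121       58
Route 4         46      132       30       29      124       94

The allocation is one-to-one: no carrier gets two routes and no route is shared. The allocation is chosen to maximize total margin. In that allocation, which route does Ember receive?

Ember receives Route 3.

Optimal: Apex→Route 6 ($120k), Delta→Route 4 ($132k), Kestrel→Route 7 ($131k), Harbor→Route 5 ($120k), Ember→Route 3 ($108k), Nimbus→Route 2 ($136k) — total 120+132+131+120+108+136 = $747k.
Row-greedy (each carrier in turn takes its best remaining route) gives $718k, worse by 29.
Next-best assignment: Apex→Route 6, Delta→Route 3, Kestrel→Route 7, Harbor→Route 5, Ember→Route 4, Nimbus→Route 2 = $732k.
Ember's own top route is Route 2 ($139k), but forcing Ember→Route 2 and reassigning the rest optimally gives only $718k — worse by 29.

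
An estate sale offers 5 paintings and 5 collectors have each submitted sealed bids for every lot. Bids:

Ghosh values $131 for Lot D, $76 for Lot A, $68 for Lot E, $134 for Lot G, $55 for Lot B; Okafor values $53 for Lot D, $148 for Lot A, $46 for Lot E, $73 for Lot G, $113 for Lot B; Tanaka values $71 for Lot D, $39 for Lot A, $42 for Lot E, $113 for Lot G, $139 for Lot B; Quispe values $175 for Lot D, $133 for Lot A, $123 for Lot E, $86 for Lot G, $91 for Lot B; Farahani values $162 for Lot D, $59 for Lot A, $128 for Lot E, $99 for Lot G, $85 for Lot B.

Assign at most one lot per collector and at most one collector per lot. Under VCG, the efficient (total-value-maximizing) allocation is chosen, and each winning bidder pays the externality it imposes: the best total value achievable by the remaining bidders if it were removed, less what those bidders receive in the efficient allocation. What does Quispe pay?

Quispe pays $34.

Efficient allocation: Ghosh→Lot G ($134), Okafor→Lot A ($148), Tanaka→Lot B ($139), Quispe→Lot D ($175), Farahani→Lot E ($128); total welfare W = $724.
Quispe receives Lot D at value $175, so the others get W − 175 = $549.
Without Quispe: best allocation of the remaining 4 bidders over all 5 lots is Ghosh→Lot G ($134), Okafor→Lot A ($148), Tanaka→Lot B ($139), Farahani→Lot D ($162), total $583.
VCG payment = (others' best without Quispe) − (others' welfare with Quispe) = 583 − 549 = $34.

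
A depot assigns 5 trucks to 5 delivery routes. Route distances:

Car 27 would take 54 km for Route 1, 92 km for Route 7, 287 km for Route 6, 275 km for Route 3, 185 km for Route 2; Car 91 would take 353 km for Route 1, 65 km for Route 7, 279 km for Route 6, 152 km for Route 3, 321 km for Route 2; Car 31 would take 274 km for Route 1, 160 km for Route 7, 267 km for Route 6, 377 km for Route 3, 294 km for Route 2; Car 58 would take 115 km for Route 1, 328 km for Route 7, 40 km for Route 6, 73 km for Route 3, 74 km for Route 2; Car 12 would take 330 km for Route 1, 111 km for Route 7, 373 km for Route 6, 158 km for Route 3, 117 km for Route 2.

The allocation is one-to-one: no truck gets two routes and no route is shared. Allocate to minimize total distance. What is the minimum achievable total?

Treat this as an assignment problem: match each truck to one route.
Optimal: Car 27→Route 1 (54 km), Car 91→Route 3 (152 km), Car 31→Route 7 (160 km), Car 58→Route 6 (40 km), Car 12→Route 2 (117 km) — total 54+152+160+40+117 = 523 km.
Row-greedy (each truck in turn takes its cheapest remaining route) gives 576 km, worse by 53.
Next-best assignment: Car 27→Route 1, Car 91→Route 7, Car 31→Route 6, Car 58→Route 3, Car 12→Route 2 = 576 km.
Every other assignment is strictly worse.

Minimum total: 523 km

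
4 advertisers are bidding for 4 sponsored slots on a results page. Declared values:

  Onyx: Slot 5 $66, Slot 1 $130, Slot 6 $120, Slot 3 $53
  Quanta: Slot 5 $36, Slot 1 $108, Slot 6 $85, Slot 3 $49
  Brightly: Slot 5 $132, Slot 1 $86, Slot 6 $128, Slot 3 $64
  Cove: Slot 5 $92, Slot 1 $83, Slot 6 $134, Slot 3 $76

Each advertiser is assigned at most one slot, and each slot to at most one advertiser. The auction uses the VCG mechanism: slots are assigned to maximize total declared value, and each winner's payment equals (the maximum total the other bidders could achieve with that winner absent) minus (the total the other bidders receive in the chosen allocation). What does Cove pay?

Cove pays $49.

Efficient allocation: Onyx→Slot 1 ($130), Quanta→Slot 3 ($49), Brightly→Slot 5 ($132), Cove→Slot 6 ($134); total welfare W = $445.
Cove receives Slot 6 at value $134, so the others get W − 134 = $311.
Without Cove: best allocation of the remaining 3 bidders over all 4 slots is Onyx→Slot 6 ($120), Quanta→Slot 1 ($108), Brightly→Slot 5 ($132), total $360.
VCG payment = (others' best without Cove) − (others' welfare with Cove) = 360 − 311 = $49.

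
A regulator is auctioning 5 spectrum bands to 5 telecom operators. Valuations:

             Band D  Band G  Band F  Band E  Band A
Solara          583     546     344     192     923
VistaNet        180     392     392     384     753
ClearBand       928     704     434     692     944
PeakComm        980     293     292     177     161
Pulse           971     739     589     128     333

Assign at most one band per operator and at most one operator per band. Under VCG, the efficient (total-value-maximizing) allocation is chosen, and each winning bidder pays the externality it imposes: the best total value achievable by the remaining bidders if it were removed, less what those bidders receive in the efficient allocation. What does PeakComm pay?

PeakComm pays $244M.

Efficient allocation: Solara→Band A ($923M), VistaNet→Band F ($392M), ClearBand→Band E ($692M), PeakComm→Band D ($980M), Pulse→Band G ($739M); total welfare W = $3726M.
PeakComm receives Band D at value $980M, so the others get W − 980 = $2746M.
Without PeakComm: best allocation of the remaining 4 bidders over all 5 bands is Solara→Band A ($923M), VistaNet→Band F ($392M), ClearBand→Band G ($704M), Pulse→Band D ($971M), total $2990M.
VCG payment = (others' best without PeakComm) − (others' welfare with PeakComm) = 2990 − 2746 = $244M.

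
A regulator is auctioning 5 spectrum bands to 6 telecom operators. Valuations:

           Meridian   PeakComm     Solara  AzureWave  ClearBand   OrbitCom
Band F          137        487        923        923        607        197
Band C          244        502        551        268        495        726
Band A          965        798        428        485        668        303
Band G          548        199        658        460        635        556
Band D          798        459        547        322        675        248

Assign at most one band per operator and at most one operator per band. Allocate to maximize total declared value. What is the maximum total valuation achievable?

Optimal: AzureWave→Band F ($923M), OrbitCom→Band C ($726M), Meridian→Band A ($965M), Solara→Band G ($658M), ClearBand→Band D ($675M) — total 923+726+965+658+675 = $3947M.
Row-greedy (each operator in turn takes its best remaining band) gives $3525M, worse by 422.
Next-best assignment: AzureWave→Band F, OrbitCom→Band C, PeakComm→Band A, Solara→Band G, Meridian→Band D = $3903M.
Swapping AzureWave↔Solara (AzureWave→Band G $460M, Solara→Band F $923M) loses 198.
Checked against all permutations: $3947M is optimal.

Maximum total: $3947M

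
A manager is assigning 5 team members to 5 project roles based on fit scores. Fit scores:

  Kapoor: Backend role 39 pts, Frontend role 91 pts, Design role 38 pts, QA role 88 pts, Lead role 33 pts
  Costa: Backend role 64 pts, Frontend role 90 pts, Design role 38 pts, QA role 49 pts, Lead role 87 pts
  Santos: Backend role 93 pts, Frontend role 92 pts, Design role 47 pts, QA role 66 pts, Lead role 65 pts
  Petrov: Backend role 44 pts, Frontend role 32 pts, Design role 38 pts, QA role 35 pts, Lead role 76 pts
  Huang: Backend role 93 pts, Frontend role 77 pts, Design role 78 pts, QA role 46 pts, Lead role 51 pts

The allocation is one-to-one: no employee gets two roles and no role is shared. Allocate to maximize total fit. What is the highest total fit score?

Max total: 425 pts

Optimal: Kapoor→QA role (88 pts), Costa→Frontend role (90 pts), Santos→Backend role (93 pts), Petrov→Lead role (76 pts), Huang→Design role (78 pts) — total 88+90+93+76+78 = 425 pts.
Row-greedy (each employee in turn takes its best remaining role) gives 355 pts, worse by 70.
Next-best assignment: Kapoor→QA role, Costa→Backend role, Santos→Frontend role, Petrov→Lead role, Huang→Design role = 398 pts.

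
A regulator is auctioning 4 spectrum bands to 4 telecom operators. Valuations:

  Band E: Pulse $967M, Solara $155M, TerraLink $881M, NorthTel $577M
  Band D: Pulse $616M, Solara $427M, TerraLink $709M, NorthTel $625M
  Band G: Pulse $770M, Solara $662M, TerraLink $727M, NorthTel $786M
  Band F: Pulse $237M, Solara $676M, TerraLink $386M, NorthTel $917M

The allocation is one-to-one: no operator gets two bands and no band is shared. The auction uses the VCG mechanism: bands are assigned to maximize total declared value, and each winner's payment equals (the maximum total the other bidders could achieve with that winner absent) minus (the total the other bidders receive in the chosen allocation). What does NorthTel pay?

NorthTel pays $32M.

Efficient allocation: Pulse→Band E ($967M), Solara→Band G ($662M), TerraLink→Band D ($709M), NorthTel→Band F ($917M); total welfare W = $3255M.
NorthTel receives Band F at value $917M, so the others get W − 917 = $2338M.
Without NorthTel: best allocation of the remaining 3 bidders over all 4 bands is Pulse→Band E ($967M), Solara→Band F ($676M), TerraLink→Band G ($727M), total $2370M.
VCG payment = (others' best without NorthTel) − (others' welfare with NorthTel) = 2370 − 2338 = $32M.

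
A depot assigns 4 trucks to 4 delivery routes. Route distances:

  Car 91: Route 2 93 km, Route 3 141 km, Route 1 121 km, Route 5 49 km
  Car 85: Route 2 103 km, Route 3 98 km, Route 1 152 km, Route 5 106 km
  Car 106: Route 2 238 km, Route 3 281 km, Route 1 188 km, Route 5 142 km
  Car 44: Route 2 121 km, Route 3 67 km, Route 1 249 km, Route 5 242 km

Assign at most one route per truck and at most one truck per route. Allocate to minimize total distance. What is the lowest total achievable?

Optimal: Car 91→Route 5 (49 km), Car 85→Route 2 (103 km), Car 106→Route 1 (188 km), Car 44→Route 3 (67 km) — total 49+103+188+67 = 407 km.
Column-greedy (each route in turn goes to its cheapest remaining truck) gives 454 km, worse by 47.
Every other assignment is strictly worse.

Min total: 407 km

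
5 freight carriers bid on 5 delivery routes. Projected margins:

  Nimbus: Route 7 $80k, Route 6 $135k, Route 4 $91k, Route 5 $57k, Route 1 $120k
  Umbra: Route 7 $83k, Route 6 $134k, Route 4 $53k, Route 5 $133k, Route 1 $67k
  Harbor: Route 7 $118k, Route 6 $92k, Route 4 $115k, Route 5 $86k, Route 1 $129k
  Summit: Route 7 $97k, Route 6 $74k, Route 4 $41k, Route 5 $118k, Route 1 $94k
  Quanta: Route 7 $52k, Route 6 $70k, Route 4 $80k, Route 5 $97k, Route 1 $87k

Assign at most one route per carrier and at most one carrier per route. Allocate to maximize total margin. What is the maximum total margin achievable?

Maximum total: $574k

Optimal: Nimbus→Route 6 ($135k), Umbra→Route 5 ($133k), Harbor→Route 1 ($129k), Summit→Route 7 ($97k), Quanta→Route 4 ($80k) — total 135+133+129+97+80 = $574k.
Column-greedy (each route in turn goes to its best remaining carrier) gives $560k, worse by 14.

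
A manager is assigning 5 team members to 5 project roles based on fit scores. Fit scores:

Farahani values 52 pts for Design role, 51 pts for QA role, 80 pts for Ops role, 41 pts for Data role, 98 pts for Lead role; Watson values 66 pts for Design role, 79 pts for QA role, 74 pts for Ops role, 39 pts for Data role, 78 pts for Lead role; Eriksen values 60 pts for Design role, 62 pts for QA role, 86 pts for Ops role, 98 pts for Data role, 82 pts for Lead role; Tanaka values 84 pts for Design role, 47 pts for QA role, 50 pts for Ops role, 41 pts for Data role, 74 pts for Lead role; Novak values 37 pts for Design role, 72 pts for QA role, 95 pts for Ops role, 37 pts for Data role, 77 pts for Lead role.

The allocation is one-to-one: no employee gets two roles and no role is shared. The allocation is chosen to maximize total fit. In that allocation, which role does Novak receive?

Treat this as an assignment problem: match each employee to one role.
Optimal: Farahani→Lead role (98 pts), Watson→QA role (79 pts), Eriksen→Data role (98 pts), Tanaka→Design role (84 pts), Novak→Ops role (95 pts) — total 98+79+98+84+95 = 454 pts.
Next-best assignment: Farahani→Lead role, Watson→Ops role, Eriksen→Data role, Tanaka→Design role, Novak→QA role = 426 pts.
Swapping Farahani↔Eriksen (Farahani→Data role 41 pts, Eriksen→Lead role 82 pts) loses 73.

Novak receives Ops role.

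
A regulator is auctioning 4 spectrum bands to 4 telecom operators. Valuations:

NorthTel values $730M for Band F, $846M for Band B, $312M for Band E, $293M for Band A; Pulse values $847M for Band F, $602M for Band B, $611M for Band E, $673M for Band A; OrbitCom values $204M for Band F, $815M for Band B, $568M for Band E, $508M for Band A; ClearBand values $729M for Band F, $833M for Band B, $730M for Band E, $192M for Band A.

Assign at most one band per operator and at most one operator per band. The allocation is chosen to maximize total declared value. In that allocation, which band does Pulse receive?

Pulse receives Band A.

This is a one-to-one assignment (maximum-weight bipartite matching).
Optimal: NorthTel→Band F ($730M), Pulse→Band A ($673M), OrbitCom→Band B ($815M), ClearBand→Band E ($730M) — total 730+673+815+730 = $2948M.
Column-greedy (each band in turn goes to its best remaining operator) gives $2931M, worse by 17.
Next-best assignment: NorthTel→Band B, Pulse→Band F, OrbitCom→Band A, ClearBand→Band E = $2931M.
Every other assignment is strictly worse.
Pulse's own top band is Band F ($847M), but forcing Pulse→Band F and reassigning the rest optimally gives only $2931M — worse by 17.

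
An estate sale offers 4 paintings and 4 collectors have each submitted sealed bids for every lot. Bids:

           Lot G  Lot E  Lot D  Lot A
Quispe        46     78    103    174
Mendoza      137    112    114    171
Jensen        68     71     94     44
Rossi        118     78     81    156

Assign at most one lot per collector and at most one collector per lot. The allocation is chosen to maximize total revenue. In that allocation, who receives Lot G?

Optimal: Quispe→Lot A ($174), Mendoza→Lot E ($112), Jensen→Lot D ($94), Rossi→Lot G ($118) — total 174+112+94+118 = $498.
Max-entry greedy (repeatedly take the single best remaining cell) gives $483, worse by 15.
No other one-to-one assignment exceeds $498.
Rossi's own top lot is Lot A ($156), but forcing Rossi→Lot A and reassigning the rest optimally gives only $467 — worse by 31.

Rossi receives Lot G.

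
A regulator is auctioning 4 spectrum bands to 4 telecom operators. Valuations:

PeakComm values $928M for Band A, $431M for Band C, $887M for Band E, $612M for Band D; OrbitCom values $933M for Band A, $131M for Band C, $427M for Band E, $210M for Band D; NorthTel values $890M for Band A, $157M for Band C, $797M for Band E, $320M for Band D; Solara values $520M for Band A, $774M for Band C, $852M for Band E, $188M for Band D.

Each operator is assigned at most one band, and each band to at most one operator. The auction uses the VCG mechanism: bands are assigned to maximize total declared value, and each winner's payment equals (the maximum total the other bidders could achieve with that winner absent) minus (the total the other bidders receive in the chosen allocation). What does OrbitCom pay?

Efficient allocation: PeakComm→Band D ($612M), OrbitCom→Band A ($933M), NorthTel→Band E ($797M), Solara→Band C ($774M); total welfare W = $3116M.
OrbitCom receives Band A at value $933M, so the others get W − 933 = $2183M.
Without OrbitCom: best allocation of the remaining 3 bidders over all 4 bands is PeakComm→Band E ($887M), NorthTel→Band A ($890M), Solara→Band C ($774M), total $2551M.
VCG payment = (others' best without OrbitCom) − (others' welfare with OrbitCom) = 2551 − 2183 = $368M.

OrbitCom pays $368M.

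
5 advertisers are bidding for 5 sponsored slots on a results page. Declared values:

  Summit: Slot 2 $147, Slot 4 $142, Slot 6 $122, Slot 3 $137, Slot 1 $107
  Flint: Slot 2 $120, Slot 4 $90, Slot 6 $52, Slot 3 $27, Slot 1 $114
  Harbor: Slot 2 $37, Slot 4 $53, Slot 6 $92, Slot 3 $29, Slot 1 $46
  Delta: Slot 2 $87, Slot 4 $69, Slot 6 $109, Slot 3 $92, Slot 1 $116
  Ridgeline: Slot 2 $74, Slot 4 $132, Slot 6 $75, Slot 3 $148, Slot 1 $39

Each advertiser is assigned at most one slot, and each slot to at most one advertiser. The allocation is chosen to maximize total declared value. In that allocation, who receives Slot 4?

Summit receives Slot 4.

Treat this as an assignment problem: match each advertiser to one slot.
Optimal: Summit→Slot 4 ($142), Flint→Slot 2 ($120), Harbor→Slot 6 ($92), Delta→Slot 1 ($116), Ridgeline→Slot 3 ($148) — total 142+120+92+116+148 = $618.
Swapping Ridgeline↔Harbor (Ridgeline→Slot 6 $75, Harbor→Slot 3 $29) loses 136.
Summit's own top slot is Slot 2 ($147), but forcing Summit→Slot 2 and reassigning the rest optimally gives only $593 — worse by 25.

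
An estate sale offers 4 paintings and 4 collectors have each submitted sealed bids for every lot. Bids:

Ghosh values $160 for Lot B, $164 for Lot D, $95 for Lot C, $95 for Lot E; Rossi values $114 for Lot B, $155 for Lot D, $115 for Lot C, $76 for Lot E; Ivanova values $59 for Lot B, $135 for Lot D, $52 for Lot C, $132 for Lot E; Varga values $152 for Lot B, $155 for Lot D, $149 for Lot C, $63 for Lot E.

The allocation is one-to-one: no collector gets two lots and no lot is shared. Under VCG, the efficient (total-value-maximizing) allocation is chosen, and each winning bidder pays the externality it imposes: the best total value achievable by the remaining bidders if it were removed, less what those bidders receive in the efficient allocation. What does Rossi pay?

Rossi pays $7.

Efficient allocation: Ghosh→Lot B ($160), Rossi→Lot D ($155), Ivanova→Lot E ($132), Varga→Lot C ($149); total welfare W = $596.
Rossi receives Lot D at value $155, so the others get W − 155 = $441.
Without Rossi: best allocation of the remaining 3 bidders over all 4 lots is Ghosh→Lot D ($164), Ivanova→Lot E ($132), Varga→Lot B ($152), total $448.
VCG payment = (others' best without Rossi) − (others' welfare with Rossi) = 448 − 441 = $7.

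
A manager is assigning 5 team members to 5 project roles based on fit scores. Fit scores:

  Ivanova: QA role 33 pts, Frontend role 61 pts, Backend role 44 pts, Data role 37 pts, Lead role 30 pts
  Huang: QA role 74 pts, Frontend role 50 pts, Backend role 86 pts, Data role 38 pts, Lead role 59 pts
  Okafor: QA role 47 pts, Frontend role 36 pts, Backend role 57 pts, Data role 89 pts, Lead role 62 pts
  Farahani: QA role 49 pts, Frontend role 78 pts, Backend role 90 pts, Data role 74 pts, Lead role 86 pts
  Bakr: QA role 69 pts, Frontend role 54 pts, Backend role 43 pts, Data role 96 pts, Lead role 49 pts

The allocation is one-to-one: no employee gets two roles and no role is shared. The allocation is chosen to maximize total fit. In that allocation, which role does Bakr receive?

This is the linear assignment problem.
Optimal: Ivanova→Frontend role (61 pts), Huang→Backend role (86 pts), Okafor→Data role (89 pts), Farahani→Lead role (86 pts), Bakr→QA role (69 pts) — total 61+86+89+86+69 = 391 pts.
Column-greedy (each role in turn goes to its best remaining employee) gives 335 pts, worse by 56.
Checked against all permutations: 391 pts is optimal.
Bakr's own top role is Data role (96 pts), but forcing Bakr→Data role and reassigning the rest optimally gives only 383 pts — worse by 8.

Bakr receives QA role.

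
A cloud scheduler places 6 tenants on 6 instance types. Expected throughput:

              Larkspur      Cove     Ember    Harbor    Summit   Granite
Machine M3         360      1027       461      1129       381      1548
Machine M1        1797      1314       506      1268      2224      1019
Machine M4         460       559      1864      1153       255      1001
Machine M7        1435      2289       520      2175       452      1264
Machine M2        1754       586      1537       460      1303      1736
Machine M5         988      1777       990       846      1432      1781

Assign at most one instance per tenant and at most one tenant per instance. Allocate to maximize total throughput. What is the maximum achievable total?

Max total: 11342 ops/s

Optimal: Larkspur→Machine M2 (1754 ops/s), Cove→Machine M5 (1777 ops/s), Ember→Machine M4 (1864 ops/s), Harbor→Machine M7 (2175 ops/s), Summit→Machine M1 (2224 ops/s), Granite→Machine M3 (1548 ops/s) — total 1754+1777+1864+2175+2224+1548 = 11342 ops/s.
Max-entry greedy (repeatedly take the single best remaining cell) gives 11041 ops/s, worse by 301.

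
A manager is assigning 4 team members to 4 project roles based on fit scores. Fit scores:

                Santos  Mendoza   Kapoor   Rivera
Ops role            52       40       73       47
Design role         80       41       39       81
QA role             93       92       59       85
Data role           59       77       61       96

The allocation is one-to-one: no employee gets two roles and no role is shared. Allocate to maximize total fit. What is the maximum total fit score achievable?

Optimal: Santos→Design role (80 pts), Mendoza→QA role (92 pts), Kapoor→Ops role (73 pts), Rivera→Data role (96 pts) — total 80+92+73+96 = 341 pts.
Row-greedy (each employee in turn takes its best remaining role) gives 324 pts, worse by 17.

Max total: 341 pts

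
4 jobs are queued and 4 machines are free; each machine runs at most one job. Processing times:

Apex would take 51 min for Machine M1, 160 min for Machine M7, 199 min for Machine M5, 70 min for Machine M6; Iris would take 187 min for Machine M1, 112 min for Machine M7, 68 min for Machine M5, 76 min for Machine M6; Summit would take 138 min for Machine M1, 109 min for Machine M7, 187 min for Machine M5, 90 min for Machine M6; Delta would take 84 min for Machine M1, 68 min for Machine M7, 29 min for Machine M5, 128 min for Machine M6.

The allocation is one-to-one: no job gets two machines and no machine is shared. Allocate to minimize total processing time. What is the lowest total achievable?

Minimum total: 265 min

Treat this as an assignment problem: match each job to one machine.
Optimal: Apex→Machine M1 (51 min), Iris→Machine M6 (76 min), Summit→Machine M7 (109 min), Delta→Machine M5 (29 min) — total 51+76+109+29 = 265 min.
Row-greedy (each job in turn takes its cheapest remaining machine) gives 277 min, worse by 12.
No other one-to-one assignment undercuts 265 min.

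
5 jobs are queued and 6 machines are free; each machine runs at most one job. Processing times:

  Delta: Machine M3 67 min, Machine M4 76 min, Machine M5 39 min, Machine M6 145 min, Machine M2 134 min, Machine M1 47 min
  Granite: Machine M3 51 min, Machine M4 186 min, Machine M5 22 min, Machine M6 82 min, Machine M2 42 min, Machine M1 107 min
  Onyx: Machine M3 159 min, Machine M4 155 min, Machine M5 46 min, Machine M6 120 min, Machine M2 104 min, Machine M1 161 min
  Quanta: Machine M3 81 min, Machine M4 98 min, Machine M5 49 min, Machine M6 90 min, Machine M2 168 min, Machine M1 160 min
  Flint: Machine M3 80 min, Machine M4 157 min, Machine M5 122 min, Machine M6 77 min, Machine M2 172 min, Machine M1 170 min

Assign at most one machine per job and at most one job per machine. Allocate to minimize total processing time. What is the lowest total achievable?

Min total: 293 min

Treat this as an assignment problem: match each job to one machine.
Optimal: Delta→Machine M1 (47 min), Granite→Machine M2 (42 min), Onyx→Machine M5 (46 min), Quanta→Machine M3 (81 min), Flint→Machine M6 (77 min) — total 47+42+46+81+77 = 293 min.
Column-greedy (each machine in turn goes to its cheapest remaining job) gives 418 min, worse by 125.
Next-best assignment: Delta→Machine M1, Granite→Machine M2, Onyx→Machine M5, Quanta→Machine M6, Flint→Machine M3 = 305 min.
Every other assignment is strictly worse.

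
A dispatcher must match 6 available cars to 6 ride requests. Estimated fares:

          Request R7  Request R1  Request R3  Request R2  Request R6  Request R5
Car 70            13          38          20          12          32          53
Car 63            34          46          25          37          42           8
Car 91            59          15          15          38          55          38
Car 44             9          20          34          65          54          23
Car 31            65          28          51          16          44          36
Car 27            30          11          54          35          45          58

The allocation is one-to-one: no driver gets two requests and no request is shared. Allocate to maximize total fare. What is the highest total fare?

Optimal: Car 70→Request R5 ($53), Car 63→Request R1 ($46), Car 91→Request R6 ($55), Car 44→Request R2 ($65), Car 31→Request R7 ($65), Car 27→Request R3 ($54) — total 53+46+55+65+65+54 = $338.
Row-greedy (each driver in turn takes its best remaining request) gives $319, worse by 19.
Next-best assignment: Car 70→Request R5, Car 63→Request R1, Car 91→Request R7, Car 44→Request R2, Car 31→Request R6, Car 27→Request R3 = $321.
No other one-to-one assignment exceeds $338.

Maximum total: $338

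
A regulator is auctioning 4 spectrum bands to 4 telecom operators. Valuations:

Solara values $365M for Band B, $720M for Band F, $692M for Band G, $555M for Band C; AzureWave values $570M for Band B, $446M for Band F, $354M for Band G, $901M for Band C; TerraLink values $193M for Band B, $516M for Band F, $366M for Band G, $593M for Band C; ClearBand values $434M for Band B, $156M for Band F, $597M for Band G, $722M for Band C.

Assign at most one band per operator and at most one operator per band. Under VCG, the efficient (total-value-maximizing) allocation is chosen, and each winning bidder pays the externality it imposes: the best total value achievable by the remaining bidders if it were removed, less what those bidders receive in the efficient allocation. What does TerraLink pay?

Efficient allocation: Solara→Band G ($692M), AzureWave→Band C ($901M), TerraLink→Band F ($516M), ClearBand→Band B ($434M); total welfare W = $2543M.
TerraLink receives Band F at value $516M, so the others get W − 516 = $2027M.
Without TerraLink: best allocation of the remaining 3 bidders over all 4 bands is Solara→Band F ($720M), AzureWave→Band C ($901M), ClearBand→Band G ($597M), total $2218M.
VCG payment = (others' best without TerraLink) − (others' welfare with TerraLink) = 2218 − 2027 = $191M.

TerraLink pays $191M.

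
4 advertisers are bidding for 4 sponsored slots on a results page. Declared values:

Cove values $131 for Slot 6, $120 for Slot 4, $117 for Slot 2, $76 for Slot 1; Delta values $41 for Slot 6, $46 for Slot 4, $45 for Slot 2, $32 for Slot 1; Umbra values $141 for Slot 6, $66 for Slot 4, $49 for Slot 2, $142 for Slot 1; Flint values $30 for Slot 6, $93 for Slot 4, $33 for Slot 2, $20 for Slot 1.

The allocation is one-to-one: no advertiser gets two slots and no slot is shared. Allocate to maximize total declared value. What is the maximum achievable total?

Maximum total: $411

Optimal: Cove→Slot 6 ($131), Delta→Slot 2 ($45), Umbra→Slot 1 ($142), Flint→Slot 4 ($93) — total 131+45+142+93 = $411.
Row-greedy (each advertiser in turn takes its best remaining slot) gives $352, worse by 59.
Next-best assignment: Cove→Slot 2, Delta→Slot 6, Umbra→Slot 1, Flint→Slot 4 = $393.
Swapping Cove↔Delta (Cove→Slot 2 $117, Delta→Slot 6 $41) loses 18.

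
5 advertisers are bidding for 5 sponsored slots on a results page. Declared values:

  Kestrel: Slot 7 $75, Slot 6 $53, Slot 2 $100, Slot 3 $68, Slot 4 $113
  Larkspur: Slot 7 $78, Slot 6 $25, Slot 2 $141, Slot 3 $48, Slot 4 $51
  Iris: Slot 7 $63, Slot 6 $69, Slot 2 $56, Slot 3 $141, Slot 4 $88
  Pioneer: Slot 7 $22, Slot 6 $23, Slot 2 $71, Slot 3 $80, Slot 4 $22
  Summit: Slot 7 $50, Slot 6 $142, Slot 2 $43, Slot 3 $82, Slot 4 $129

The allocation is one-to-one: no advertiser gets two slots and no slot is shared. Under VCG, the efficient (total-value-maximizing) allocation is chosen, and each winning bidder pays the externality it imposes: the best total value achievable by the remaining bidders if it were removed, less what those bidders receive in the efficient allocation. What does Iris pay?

Iris pays $58.

Efficient allocation: Kestrel→Slot 4 ($113), Larkspur→Slot 2 ($141), Iris→Slot 3 ($141), Pioneer→Slot 7 ($22), Summit→Slot 6 ($142); total welfare W = $559.
Iris receives Slot 3 at value $141, so the others get W − 141 = $418.
Without Iris: best allocation of the remaining 4 bidders over all 5 slots is Kestrel→Slot 4 ($113), Larkspur→Slot 2 ($141), Pioneer→Slot 3 ($80), Summit→Slot 6 ($142), total $476.
VCG payment = (others' best without Iris) − (others' welfare with Iris) = 476 − 418 = $58.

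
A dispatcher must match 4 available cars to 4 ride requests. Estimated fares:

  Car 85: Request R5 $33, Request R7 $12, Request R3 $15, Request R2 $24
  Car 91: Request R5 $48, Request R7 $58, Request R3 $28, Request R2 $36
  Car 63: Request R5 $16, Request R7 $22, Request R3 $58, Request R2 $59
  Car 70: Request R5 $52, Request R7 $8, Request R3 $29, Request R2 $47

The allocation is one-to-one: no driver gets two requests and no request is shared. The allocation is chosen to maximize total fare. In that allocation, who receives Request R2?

Car 70 receives Request R2.

Treat this as an assignment problem: match each driver to one request.
Optimal: Car 85→Request R5 ($33), Car 91→Request R7 ($58), Car 63→Request R3 ($58), Car 70→Request R2 ($47) — total 33+58+58+47 = $196.
Swapping Car 85↔Car 91 (Car 85→Request R7 $12, Car 91→Request R5 $48) loses 31.
Every other assignment is strictly worse.
Car 70's own top request is Request R5 ($52), but forcing Car 70→Request R5 and reassigning the rest optimally gives only $192 — worse by 4.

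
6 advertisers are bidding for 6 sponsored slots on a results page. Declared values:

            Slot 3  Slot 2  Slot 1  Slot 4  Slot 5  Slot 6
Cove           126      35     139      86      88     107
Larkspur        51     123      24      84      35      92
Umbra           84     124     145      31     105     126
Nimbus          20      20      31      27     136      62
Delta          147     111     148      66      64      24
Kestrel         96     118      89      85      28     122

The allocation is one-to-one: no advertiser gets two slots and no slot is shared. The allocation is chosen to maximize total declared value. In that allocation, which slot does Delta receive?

Optimal: Cove→Slot 4 ($86), Larkspur→Slot 2 ($123), Umbra→Slot 1 ($145), Nimbus→Slot 5 ($136), Delta→Slot 3 ($147), Kestrel→Slot 6 ($122) — total 86+123+145+136+147+122 = $759.
Max-entry greedy (repeatedly take the single best remaining cell) gives $744, worse by 15.
Next-best assignment: Cove→Slot 1, Larkspur→Slot 2, Umbra→Slot 6, Nimbus→Slot 5, Delta→Slot 3, Kestrel→Slot 4 = $756.
Delta's own top slot is Slot 1 ($148), but forcing Delta→Slot 1 and reassigning the rest optimally gives only $744 — worse by 15.

Delta receives Slot 3.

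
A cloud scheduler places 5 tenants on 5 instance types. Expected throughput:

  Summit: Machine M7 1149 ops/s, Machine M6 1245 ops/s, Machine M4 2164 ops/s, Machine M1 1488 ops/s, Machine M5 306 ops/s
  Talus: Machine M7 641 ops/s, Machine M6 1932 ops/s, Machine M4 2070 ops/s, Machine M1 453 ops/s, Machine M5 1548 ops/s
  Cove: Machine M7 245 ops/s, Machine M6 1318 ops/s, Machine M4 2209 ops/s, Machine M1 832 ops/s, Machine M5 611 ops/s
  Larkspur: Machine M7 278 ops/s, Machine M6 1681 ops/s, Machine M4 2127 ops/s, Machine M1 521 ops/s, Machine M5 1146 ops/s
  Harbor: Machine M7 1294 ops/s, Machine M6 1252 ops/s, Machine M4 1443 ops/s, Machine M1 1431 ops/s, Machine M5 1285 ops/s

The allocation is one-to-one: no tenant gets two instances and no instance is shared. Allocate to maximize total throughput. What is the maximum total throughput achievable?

Optimal: Summit→Machine M1 (1488 ops/s), Talus→Machine M5 (1548 ops/s), Cove→Machine M4 (2209 ops/s), Larkspur→Machine M6 (1681 ops/s), Harbor→Machine M7 (1294 ops/s) — total 1488+1548+2209+1681+1294 = 8220 ops/s.
Max-entry greedy (repeatedly take the single best remaining cell) gives 8069 ops/s, worse by 151.
Swapping Cove↔Harbor (Cove→Machine M7 245 ops/s, Harbor→Machine M4 1443 ops/s) loses 1815.
No other one-to-one assignment exceeds 8220 ops/s.

Max total: 8220 ops/s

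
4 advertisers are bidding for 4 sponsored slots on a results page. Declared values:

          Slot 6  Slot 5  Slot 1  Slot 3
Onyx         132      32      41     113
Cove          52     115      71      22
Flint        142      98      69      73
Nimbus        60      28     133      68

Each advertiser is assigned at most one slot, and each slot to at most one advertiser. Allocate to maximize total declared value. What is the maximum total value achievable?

Max total: $503

Optimal: Onyx→Slot 3 ($113), Cove→Slot 5 ($115), Flint→Slot 6 ($142), Nimbus→Slot 1 ($133) — total 113+115+142+133 = $503.
Next-best assignment: Onyx→Slot 6, Cove→Slot 5, Flint→Slot 3, Nimbus→Slot 1 = $453.
Swapping Onyx↔Nimbus (Onyx→Slot 1 $41, Nimbus→Slot 3 $68) loses 137.
Every other assignment is strictly worse.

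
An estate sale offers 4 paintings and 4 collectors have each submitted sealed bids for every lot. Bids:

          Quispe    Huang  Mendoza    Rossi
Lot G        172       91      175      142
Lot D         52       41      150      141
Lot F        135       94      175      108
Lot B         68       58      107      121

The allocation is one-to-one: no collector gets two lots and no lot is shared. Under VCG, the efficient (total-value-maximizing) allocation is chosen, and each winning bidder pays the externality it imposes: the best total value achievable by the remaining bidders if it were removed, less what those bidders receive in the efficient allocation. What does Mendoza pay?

Efficient allocation: Quispe→Lot G ($172), Huang→Lot B ($58), Mendoza→Lot F ($175), Rossi→Lot D ($141); total welfare W = $546.
Mendoza receives Lot F at value $175, so the others get W − 175 = $371.
Without Mendoza: best allocation of the remaining 3 bidders over all 4 lots is Quispe→Lot G ($172), Huang→Lot F ($94), Rossi→Lot D ($141), total $407.
VCG payment = (others' best without Mendoza) − (others' welfare with Mendoza) = 407 − 371 = $36.

Mendoza pays $36.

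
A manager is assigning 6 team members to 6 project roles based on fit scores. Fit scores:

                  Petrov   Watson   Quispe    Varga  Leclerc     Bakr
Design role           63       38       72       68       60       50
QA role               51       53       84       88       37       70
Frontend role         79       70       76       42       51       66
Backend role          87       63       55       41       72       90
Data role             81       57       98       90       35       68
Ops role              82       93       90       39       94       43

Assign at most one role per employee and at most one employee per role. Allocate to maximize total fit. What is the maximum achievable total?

Maximum total: 508 pts

Optimal: Petrov→Frontend role (79 pts), Watson→Ops role (93 pts), Quispe→Data role (98 pts), Varga→QA role (88 pts), Leclerc→Design role (60 pts), Bakr→Backend role (90 pts) — total 79+93+98+88+60+90 = 508 pts.
Row-greedy (each employee in turn takes its best remaining role) gives 492 pts, worse by 16.
Next-best assignment: Petrov→Design role, Watson→Frontend role, Quispe→Data role, Varga→QA role, Leclerc→Ops role, Bakr→Backend role = 503 pts.
Swapping Leclerc↔Varga (Leclerc→QA role 37 pts, Varga→Design role 68 pts) loses 43.
No other one-to-one assignment exceeds 508 pts.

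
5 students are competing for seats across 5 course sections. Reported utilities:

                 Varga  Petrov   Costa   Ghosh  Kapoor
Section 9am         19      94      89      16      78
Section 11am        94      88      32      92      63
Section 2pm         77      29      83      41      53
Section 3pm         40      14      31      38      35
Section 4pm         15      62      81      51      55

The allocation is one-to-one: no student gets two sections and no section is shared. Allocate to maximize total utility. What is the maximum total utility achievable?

Optimal: Varga→Section 2pm (77 points), Petrov→Section 9am (94 points), Costa→Section 4pm (81 points), Ghosh→Section 11am (92 points), Kapoor→Section 3pm (35 points) — total 77+94+81+92+35 = 379 points.
Row-greedy (each student in turn takes its best remaining section) gives 357 points, worse by 22.
Swapping Ghosh↔Petrov (Ghosh→Section 9am 16 points, Petrov→Section 11am 88 points) loses 82.

Maximum total: 379 points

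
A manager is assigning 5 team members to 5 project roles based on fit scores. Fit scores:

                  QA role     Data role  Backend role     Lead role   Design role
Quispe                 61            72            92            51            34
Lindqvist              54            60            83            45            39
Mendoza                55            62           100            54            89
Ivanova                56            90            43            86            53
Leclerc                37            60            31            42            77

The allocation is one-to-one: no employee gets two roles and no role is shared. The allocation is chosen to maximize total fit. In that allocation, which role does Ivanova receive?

Optimal: Quispe→Data role (72 pts), Lindqvist→QA role (54 pts), Mendoza→Backend role (100 pts), Ivanova→Lead role (86 pts), Leclerc→Design role (77 pts) — total 72+54+100+86+77 = 389 pts.
Column-greedy (each role in turn goes to its best remaining employee) gives 373 pts, worse by 16.
Next-best assignment: Quispe→QA role, Lindqvist→Data role, Mendoza→Backend role, Ivanova→Lead role, Leclerc→Design role = 384 pts.
Swapping Leclerc↔Lindqvist (Leclerc→QA role 37 pts, Lindqvist→Design role 39 pts) loses 55.
Ivanova's own top role is Data role (90 pts), but forcing Ivanova→Data role and reassigning the rest optimally gives only 373 pts — worse by 16.

Ivanova receives Lead role.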